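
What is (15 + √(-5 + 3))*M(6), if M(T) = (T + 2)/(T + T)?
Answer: 10 + 2*I*√2/3 ≈ 10.0 + 0.94281*I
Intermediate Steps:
M(T) = (2 + T)/(2*T) (M(T) = (2 + T)/((2*T)) = (2 + T)*(1/(2*T)) = (2 + T)/(2*T))
(15 + √(-5 + 3))*M(6) = (15 + √(-5 + 3))*((½)*(2 + 6)/6) = (15 + √(-2))*((½)*(⅙)*8) = (15 + I*√2)*(⅔) = 10 + 2*I*√2/3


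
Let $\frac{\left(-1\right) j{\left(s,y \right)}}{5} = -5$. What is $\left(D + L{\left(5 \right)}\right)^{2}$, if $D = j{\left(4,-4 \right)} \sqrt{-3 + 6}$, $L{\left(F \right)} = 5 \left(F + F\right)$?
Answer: $4375 + 2500 \sqrt{3} \approx 8705.1$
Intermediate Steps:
$j{\left(s,y \right)} = 25$ ($j{\left(s,y \right)} = \left(-5\right) \left(-5\right) = 25$)
$L{\left(F \right)} = 10 F$ ($L{\left(F \right)} = 5 \cdot 2 F = 10 F$)
$D = 25 \sqrt{3}$ ($D = 25 \sqrt{-3 + 6} = 25 \sqrt{3} \approx 43.301$)
$\left(D + L{\left(5 \right)}\right)^{2} = \left(25 \sqrt{3} + 10 \cdot 5\right)^{2} = \left(25 \sqrt{3} + 50\right)^{2} = \left(50 + 25 \sqrt{3}\right)^{2}$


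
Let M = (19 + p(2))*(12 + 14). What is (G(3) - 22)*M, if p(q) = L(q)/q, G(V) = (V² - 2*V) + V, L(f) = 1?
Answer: -8112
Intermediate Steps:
G(V) = V² - V
p(q) = 1/q
M = 507 (M = (19 + 1/2)*(12 + 14) = (19 + ½)*26 = (39/2)*26 = 507)
(G(3) - 22)*M = (3*(-1 + 3) - 22)*507 = (3*2 - 22)*507 = (6 - 22)*507 = -16*507 = -8112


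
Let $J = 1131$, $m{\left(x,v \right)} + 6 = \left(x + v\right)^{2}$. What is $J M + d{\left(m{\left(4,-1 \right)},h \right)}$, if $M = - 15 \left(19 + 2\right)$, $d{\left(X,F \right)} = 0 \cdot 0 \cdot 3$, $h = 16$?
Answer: $-356265$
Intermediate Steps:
$m{\left(x,v \right)} = -6 + \left(v + x\right)^{2}$ ($m{\left(x,v \right)} = -6 + \left(x + v\right)^{2} = -6 + \left(v + x\right)^{2}$)
$d{\left(X,F \right)} = 0$ ($d{\left(X,F \right)} = 0 \cdot 3 = 0$)
$M = -315$ ($M = \left(-15\right) 21 = -315$)
$J M + d{\left(m{\left(4,-1 \right)},h \right)} = 1131 \left(-315\right) + 0 = -356265 + 0 = -356265$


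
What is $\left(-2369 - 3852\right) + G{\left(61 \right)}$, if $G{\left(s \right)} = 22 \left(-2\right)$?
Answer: $-6265$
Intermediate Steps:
$G{\left(s \right)} = -44$
$\left(-2369 - 3852\right) + G{\left(61 \right)} = \left(-2369 - 3852\right) - 44 = -6221 - 44 = -6265$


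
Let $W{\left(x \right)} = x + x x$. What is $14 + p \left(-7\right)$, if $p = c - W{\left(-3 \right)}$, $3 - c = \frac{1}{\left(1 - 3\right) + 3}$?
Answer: $42$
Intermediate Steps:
$c = 2$ ($c = 3 - \frac{1}{\left(1 - 3\right) + 3} = 3 - \frac{1}{-2 + 3} = 3 - 1^{-1} = 3 - 1 = 2$)
$W{\left(x \right)} = x + x^{2}$
$p = -4$ ($p = 2 - - 3 \left(1 - 3\right) = 2 - \left(-3\right) \left(-2\right) = 2 - 6 = -4$)
$14 + p \left(-7\right) = 14 - -28 = 14 + 28 = 42$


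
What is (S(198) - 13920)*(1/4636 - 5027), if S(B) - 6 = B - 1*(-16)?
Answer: 79820210675/1159 ≈ 6.8870e+7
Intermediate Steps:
S(B) = 22 + B (S(B) = 6 + (B - 1*(-16)) = 6 + (B + 16) = 6 + (16 + B) = 22 + B)
(S(198) - 13920)*(1/4636 - 5027) = ((22 + 198) - 13920)*(1/4636 - 5027) = (220 - 13920)*(1/4636 - 5027) = -13700*(-23305171/4636) = 79820210675/1159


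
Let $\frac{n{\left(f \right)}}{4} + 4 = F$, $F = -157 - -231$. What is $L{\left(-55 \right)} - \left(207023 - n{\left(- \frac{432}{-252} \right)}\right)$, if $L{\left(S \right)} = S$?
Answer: $-206798$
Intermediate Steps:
$F = 74$ ($F = -157 + 231 = 74$)
$n{\left(f \right)} = 280$ ($n{\left(f \right)} = -16 + 4 \cdot 74 = -16 + 296 = 280$)
$L{\left(-55 \right)} - \left(207023 - n{\left(- \frac{432}{-252} \right)}\right) = -55 - \left(207023 - 280\right) = -55 - 206743 = -206798$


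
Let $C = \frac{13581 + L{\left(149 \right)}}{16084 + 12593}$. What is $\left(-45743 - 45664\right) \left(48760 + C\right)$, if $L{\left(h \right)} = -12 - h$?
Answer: $- \frac{3873174795260}{869} \approx -4.457 \cdot 10^{9}$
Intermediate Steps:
$C = \frac{1220}{2607}$ ($C = \frac{13581 - 161}{16084 + 12593} = \frac{13581 - 161}{28677} = \left(13581 - 161\right) \frac{1}{28677} = 13420 \cdot \frac{1}{28677} = \frac{1220}{2607} \approx 0.46797$)
$\left(-45743 - 45664\right) \left(48760 + C\right) = \left(-45743 - 45664\right) \left(48760 + \frac{1220}{2607}\right) = \left(-91407\right) \frac{127118540}{2607} = - \frac{3873174795260}{869}$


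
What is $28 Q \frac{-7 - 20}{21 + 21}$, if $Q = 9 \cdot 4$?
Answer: $-648$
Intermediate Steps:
$Q = 36$
$28 Q \frac{-7 - 20}{21 + 21} = 28 \cdot 36 \frac{-7 - 20}{21 + 21} = 1008 \left(- \frac{27}{42}\right) = 1008 \left(\left(-27\right) \frac{1}{42}\right) = 1008 \left(- \frac{9}{14}\right) = -648$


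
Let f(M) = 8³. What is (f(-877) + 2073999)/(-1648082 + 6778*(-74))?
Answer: -2074511/2149654 ≈ -0.96504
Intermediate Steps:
f(M) = 512
(f(-877) + 2073999)/(-1648082 + 6778*(-74)) = (512 + 2073999)/(-1648082 + 6778*(-74)) = 2074511/(-1648082 - 501572) = 2074511/(-2149654) = 2074511*(-1/2149654) = -2074511/2149654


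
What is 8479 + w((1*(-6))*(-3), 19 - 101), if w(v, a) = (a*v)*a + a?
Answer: 129429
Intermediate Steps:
w(v, a) = a + v*a² (w(v, a) = v*a² + a = a + v*a²)
8479 + w((1*(-6))*(-3), 19 - 101) = 8479 + (19 - 101)*(1 + (19 - 101)*((1*(-6))*(-3))) = 8479 - 82*(1 - (-492)*(-3)) = 8479 - 82*(1 - 82*18) = 8479 - 82*(1 - 1476) = 8479 - 82*(-1475) = 8479 + 120950 = 129429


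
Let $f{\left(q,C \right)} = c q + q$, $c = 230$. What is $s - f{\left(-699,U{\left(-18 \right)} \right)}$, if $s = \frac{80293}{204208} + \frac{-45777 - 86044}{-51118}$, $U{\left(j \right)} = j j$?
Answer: $\frac{13816050879799}{85563152} \approx 1.6147 \cdot 10^{5}$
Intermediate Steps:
$U{\left(j \right)} = j^{2}$
$s = \frac{254289511}{85563152}$ ($s = 80293 \cdot \frac{1}{204208} - - \frac{2161}{838} = \frac{80293}{204208} + \frac{2161}{838} = \frac{254289511}{85563152} \approx 2.972$)
$f{\left(q,C \right)} = 231 q$ ($f{\left(q,C \right)} = 230 q + q = 231 q$)
$s - f{\left(-699,U{\left(-18 \right)} \right)} = \frac{254289511}{85563152} - 231 \left(-699\right) = \frac{254289511}{85563152} - -161469 = \frac{254289511}{85563152} + 161469 = \frac{13816050879799}{85563152}$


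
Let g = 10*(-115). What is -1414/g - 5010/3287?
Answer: -556841/1890025 ≈ -0.29462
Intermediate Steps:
g = -1150
-1414/g - 5010/3287 = -1414/(-1150) - 5010/3287 = -1414*(-1/1150) - 5010*1/3287 = 707/575 - 5010/3287 = -556841/1890025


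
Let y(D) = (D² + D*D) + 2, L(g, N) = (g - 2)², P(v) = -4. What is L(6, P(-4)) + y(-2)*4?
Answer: 56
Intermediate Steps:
L(g, N) = (-2 + g)²
y(D) = 2 + 2*D² (y(D) = (D² + D²) + 2 = 2*D² + 2 = 2 + 2*D²)
L(6, P(-4)) + y(-2)*4 = (-2 + 6)² + (2 + 2*(-2)²)*4 = 4² + (2 + 2*4)*4 = 16 + (2 + 8)*4 = 16 + 10*4 = 16 + 40 = 56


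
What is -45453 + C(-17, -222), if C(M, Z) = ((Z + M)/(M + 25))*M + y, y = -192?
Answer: -361097/8 ≈ -45137.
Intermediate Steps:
C(M, Z) = -192 + M*(M + Z)/(25 + M) (C(M, Z) = ((Z + M)/(M + 25))*M - 192 = ((M + Z)/(25 + M))*M - 192 = M*(M + Z)/(25 + M) - 192 = -192 + M*(M + Z)/(25 + M))
-45453 + C(-17, -222) = -45453 + (-4800 + (-17)² - 192*(-17) - 17*(-222))/(25 - 17) = -45453 + (-4800 + 289 + 3264 + 3774)/8 = -45453 + (⅛)*2527 = -45453 + 2527/8 = -361097/8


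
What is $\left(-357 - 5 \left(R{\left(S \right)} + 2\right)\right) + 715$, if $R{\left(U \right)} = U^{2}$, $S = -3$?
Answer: $303$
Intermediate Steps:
$\left(-357 - 5 \left(R{\left(S \right)} + 2\right)\right) + 715 = \left(-357 - 5 \left(\left(-3\right)^{2} + 2\right)\right) + 715 = \left(-357 - 5 \left(9 + 2\right)\right) + 715 = \left(-357 - 55\right) + 715 = -412 + 715 = 303$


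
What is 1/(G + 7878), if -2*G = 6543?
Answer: 2/9213 ≈ 0.00021708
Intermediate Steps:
G = -6543/2 (G = -½*6543 = -6543/2 ≈ -3271.5)
1/(G + 7878) = 1/(-6543/2 + 7878) = 1/(9213/2) = 2/9213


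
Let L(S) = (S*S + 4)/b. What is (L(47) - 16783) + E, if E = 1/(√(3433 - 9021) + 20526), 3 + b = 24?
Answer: -6707258913167/402171252 - I*√1397/210661132 ≈ -16678.0 - 1.7742e-7*I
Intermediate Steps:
b = 21 (b = -3 + 24 = 21)
E = 1/(20526 + 2*I*√1397) (E = 1/(√(-5588) + 20526) = 1/(2*I*√1397 + 20526) = 1/(20526 + 2*I*√1397) ≈ 4.8718e-5 - 1.774e-7*I)
L(S) = 4/21 + S²/21 (L(S) = (S*S + 4)/21 = (S² + 4)*(1/21) = (4 + S²)*(1/21) = 4/21 + S²/21)
(L(47) - 16783) + E = ((4/21 + (1/21)*47²) - 16783) + (933/19151012 - I*√1397/210661132) = ((4/21 + (1/21)*2209) - 16783) + (933/19151012 - I*√1397/210661132) = ((4/21 + 2209/21) - 16783) + (933/19151012 - I*√1397/210661132) = (2213/21 - 16783) + (933/19151012 - I*√1397/210661132) = -350230/21 + (933/19151012 - I*√1397/210661132) = -6707258913167/402171252 - I*√1397/210661132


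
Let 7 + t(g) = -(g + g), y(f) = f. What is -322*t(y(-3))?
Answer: 322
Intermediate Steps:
t(g) = -7 - 2*g (t(g) = -7 - (g + g) = -7 - 2*g)
-322*t(y(-3)) = -322*(-7 - 2*(-3)) = -322*(-7 + 6) = -322*(-1) = 322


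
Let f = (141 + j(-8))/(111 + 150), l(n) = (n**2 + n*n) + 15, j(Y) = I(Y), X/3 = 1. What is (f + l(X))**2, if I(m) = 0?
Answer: 8514724/7569 ≈ 1124.9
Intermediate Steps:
X = 3 (X = 3*1 = 3)
j(Y) = 0
l(n) = 15 + 2*n**2 (l(n) = (n**2 + n**2) + 15 = 2*n**2 + 15 = 15 + 2*n**2)
f = 47/87 (f = (141 + 0)/(111 + 150) = 141/261 = 141*(1/261) = 47/87 ≈ 0.54023)
(f + l(X))**2 = (47/87 + (15 + 2*3**2))**2 = (47/87 + (15 + 2*9))**2 = (47/87 + (15 + 18))**2 = (47/87 + 33)**2 = (2918/87)**2 = 8514724/7569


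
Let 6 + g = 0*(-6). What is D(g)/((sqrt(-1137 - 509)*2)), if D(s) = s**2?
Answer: -9*I*sqrt(1646)/823 ≈ -0.44367*I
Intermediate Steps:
g = -6 (g = -6 + 0*(-6) = -6 + 0 = -6)
D(g)/((sqrt(-1137 - 509)*2)) = (-6)**2/((sqrt(-1137 - 509)*2)) = 36/((sqrt(-1646)*2)) = 36/(((I*sqrt(1646))*2)) = 36/((2*I*sqrt(1646))) = 36*(-I*sqrt(1646)/3292) = -9*I*sqrt(1646)/823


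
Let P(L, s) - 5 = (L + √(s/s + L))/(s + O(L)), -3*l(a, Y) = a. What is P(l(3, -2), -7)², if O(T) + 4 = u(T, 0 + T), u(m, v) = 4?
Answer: 1296/49 ≈ 26.449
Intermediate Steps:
l(a, Y) = -a/3
O(T) = 0 (O(T) = -4 + 4 = 0)
P(L, s) = 5 + (L + √(1 + L))/s (P(L, s) = 5 + (L + √(s/s + L))/(s + 0) = 5 + (L + √(1 + L))/s)
P(l(3, -2), -7)² = ((-⅓*3 + √(1 - ⅓*3) + 5*(-7))/(-7))² = (-(-1 + √(1 - 1) - 35)/7)² = (-(-1 + √0 - 35)/7)² = (-(-1 + 0 - 35)/7)² = (-⅐*(-36))² = (36/7)² = 1296/49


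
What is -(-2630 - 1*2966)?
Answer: 5596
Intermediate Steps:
-(-2630 - 1*2966) = -(-2630 - 2966) = -1*(-5596) = 5596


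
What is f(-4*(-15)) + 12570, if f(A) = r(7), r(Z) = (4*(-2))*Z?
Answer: 12514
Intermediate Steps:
r(Z) = -8*Z
f(A) = -56 (f(A) = -8*7 = -56)
f(-4*(-15)) + 12570 = -56 + 12570 = 12514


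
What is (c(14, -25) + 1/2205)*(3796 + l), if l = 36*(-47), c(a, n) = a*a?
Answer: 909308824/2205 ≈ 4.1239e+5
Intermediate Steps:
c(a, n) = a²
l = -1692
(c(14, -25) + 1/2205)*(3796 + l) = (14² + 1/2205)*(3796 - 1692) = (196 + 1/2205)*2104 = (432181/2205)*2104 = 909308824/2205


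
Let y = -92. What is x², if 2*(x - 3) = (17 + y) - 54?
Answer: 15129/4 ≈ 3782.3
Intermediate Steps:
x = -123/2 (x = 3 + ((17 - 92) - 54)/2 = 3 + (-75 - 54)/2 = 3 + (½)*(-129) = 3 - 129/2 = -123/2 ≈ -61.500)
x² = (-123/2)² = 15129/4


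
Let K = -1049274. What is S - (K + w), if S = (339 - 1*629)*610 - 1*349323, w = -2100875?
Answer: 2623926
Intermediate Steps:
S = -526223 (S = (339 - 629)*610 - 349323 = -290*610 - 349323 = -176900 - 349323 = -526223)
S - (K + w) = -526223 - (-1049274 - 2100875) = -526223 - 1*(-3150149) = -526223 + 3150149 = 2623926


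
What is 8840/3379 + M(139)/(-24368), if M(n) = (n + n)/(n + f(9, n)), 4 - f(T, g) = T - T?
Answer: 15401568399/5887272248 ≈ 2.6161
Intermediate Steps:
f(T, g) = 4 (f(T, g) = 4 - (T - T) = 4 - 1*0 = 4 + 0 = 4)
M(n) = 2*n/(4 + n) (M(n) = (n + n)/(n + 4) = (2*n)/(4 + n) = 2*n/(4 + n))
8840/3379 + M(139)/(-24368) = 8840/3379 + (2*139/(4 + 139))/(-24368) = 8840*(1/3379) + (2*139/143)*(-1/24368) = 8840/3379 + (2*139*(1/143))*(-1/24368) = 8840/3379 + (278/143)*(-1/24368) = 8840/3379 - 139/1742312 = 15401568399/5887272248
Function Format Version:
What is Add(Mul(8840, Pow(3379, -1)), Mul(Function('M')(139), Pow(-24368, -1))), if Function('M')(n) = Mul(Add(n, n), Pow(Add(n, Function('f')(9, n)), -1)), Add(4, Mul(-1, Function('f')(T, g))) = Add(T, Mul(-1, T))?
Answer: Rational(15401568399, 5887272248) ≈ 2.6161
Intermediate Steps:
Function('f')(T, g) = 4 (Function('f')(T, g) = Add(4, Mul(-1, Add(T, Mul(-1, T)))) = Add(4, Mul(-1, 0)) = Add(4, 0) = 4)
Function('M')(n) = Mul(2, n, Pow(Add(4, n), -1)) (Function('M')(n) = Mul(Add(n, n), Pow(Add(n, 4), -1)) = Mul(Mul(2, n), Pow(Add(4, n), -1)) = Mul(2, n, Pow(Add(4, n), -1)))
Add(Mul(8840, Pow(3379, -1)), Mul(Function('M')(139), Pow(-24368, -1))) = Add(Mul(8840, Pow(3379, -1)), Mul(Mul(2, 139, Pow(Add(4, 139), -1)), Pow(-24368, -1))) = Add(Mul(8840, Rational(1, 3379)), Mul(Mul(2, 139, Pow(143, -1)), Rational(-1, 24368))) = Add(Rational(8840, 3379), Mul(Mul(2, 139, Rational(1, 143)), Rational(-1, 24368))) = Add(Rational(8840, 3379), Mul(Rational(278, 143), Rational(-1, 24368))) = Add(Rational(8840, 3379), Rational(-139, 1742312)) = Rational(15401568399, 5887272248)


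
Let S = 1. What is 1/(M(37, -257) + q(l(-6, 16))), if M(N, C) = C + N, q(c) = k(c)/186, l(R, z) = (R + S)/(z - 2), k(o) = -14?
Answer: -93/20467 ≈ -0.0045439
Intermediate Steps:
l(R, z) = (1 + R)/(-2 + z) (l(R, z) = (R + 1)/(z - 2) = (1 + R)/(-2 + z))
q(c) = -7/93 (q(c) = -14/186 = -14*1/186 = -7/93)
1/(M(37, -257) + q(l(-6, 16))) = 1/((-257 + 37) - 7/93) = 1/(-220 - 7/93) = 1/(-20467/93) = -93/20467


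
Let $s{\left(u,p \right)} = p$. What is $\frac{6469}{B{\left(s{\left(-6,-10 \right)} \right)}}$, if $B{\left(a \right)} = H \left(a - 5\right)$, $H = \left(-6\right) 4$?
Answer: $\frac{6469}{360} \approx 17.969$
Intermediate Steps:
$H = -24$
$B{\left(a \right)} = 120 - 24 a$ ($B{\left(a \right)} = - 24 \left(a - 5\right) = - 24 \left(-5 + a\right) = 120 - 24 a$)
$\frac{6469}{B{\left(s{\left(-6,-10 \right)} \right)}} = \frac{6469}{120 - -240} = \frac{6469}{120 + 240} = \frac{6469}{360}$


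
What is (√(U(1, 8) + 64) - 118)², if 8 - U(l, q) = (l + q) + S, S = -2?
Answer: (118 - √65)² ≈ 12086.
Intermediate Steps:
U(l, q) = 10 - l - q (U(l, q) = 8 - ((l + q) - 2) = 8 - (-2 + l + q) = 8 + (2 - l - q) = 10 - l - q)
(√(U(1, 8) + 64) - 118)² = (√((10 - 1*1 - 1*8) + 64) - 118)² = (√((10 - 1 - 8) + 64) - 118)² = (√(1 + 64) - 118)² = (√65 - 118)² = (-118 + √65)²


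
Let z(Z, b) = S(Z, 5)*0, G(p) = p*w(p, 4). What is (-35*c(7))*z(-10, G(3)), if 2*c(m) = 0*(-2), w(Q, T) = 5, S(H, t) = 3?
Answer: 0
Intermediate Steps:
G(p) = 5*p (G(p) = p*5 = 5*p)
z(Z, b) = 0 (z(Z, b) = 3*0 = 0)
c(m) = 0 (c(m) = (0*(-2))/2 = (½)*0 = 0)
(-35*c(7))*z(-10, G(3)) = -35*0*0 = 0*0 = 0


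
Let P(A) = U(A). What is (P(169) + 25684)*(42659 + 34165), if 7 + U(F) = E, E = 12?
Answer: 1973531736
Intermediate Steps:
U(F) = 5 (U(F) = -7 + 12 = 5)
P(A) = 5
(P(169) + 25684)*(42659 + 34165) = (5 + 25684)*(42659 + 34165) = 25689*76824 = 1973531736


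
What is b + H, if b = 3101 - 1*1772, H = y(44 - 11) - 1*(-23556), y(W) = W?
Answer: 24918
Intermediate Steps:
H = 23589 (H = (44 - 11) - 1*(-23556) = 33 + 23556 = 23589)
b = 1329 (b = 3101 - 1772 = 1329)
b + H = 1329 + 23589 = 24918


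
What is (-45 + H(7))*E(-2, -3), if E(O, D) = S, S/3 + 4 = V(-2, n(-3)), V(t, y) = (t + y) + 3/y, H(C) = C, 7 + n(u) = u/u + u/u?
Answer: 6612/5 ≈ 1322.4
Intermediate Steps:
n(u) = -5 (n(u) = -7 + (u/u + u/u) = -7 + (1 + 1) = -7 + 2 = -5)
V(t, y) = t + y + 3/y
S = -174/5 (S = -12 + 3*(-2 - 5 + 3/(-5)) = -12 + 3*(-2 - 5 + 3*(-⅕)) = -12 + 3*(-2 - 5 - ⅗) = -12 + 3*(-38/5) = -12 - 114/5 = -174/5 ≈ -34.800)
E(O, D) = -174/5
(-45 + H(7))*E(-2, -3) = (-45 + 7)*(-174/5) = -38*(-174/5) = 6612/5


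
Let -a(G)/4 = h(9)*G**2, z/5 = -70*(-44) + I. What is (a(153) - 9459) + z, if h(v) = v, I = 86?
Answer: -836353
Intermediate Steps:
z = 15830 (z = 5*(-70*(-44) + 86) = 5*(3080 + 86) = 5*3166 = 15830)
a(G) = -36*G**2
(a(153) - 9459) + z = (-36*153**2 - 9459) + 15830 = (-36*23409 - 9459) + 15830 = (-842724 - 9459) + 15830 = -852183 + 15830 = -836353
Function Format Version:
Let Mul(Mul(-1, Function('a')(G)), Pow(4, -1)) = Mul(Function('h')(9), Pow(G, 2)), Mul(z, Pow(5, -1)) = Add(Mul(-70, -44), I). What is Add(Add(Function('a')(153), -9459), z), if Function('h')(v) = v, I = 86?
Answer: -836353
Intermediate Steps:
z = 15830 (z = Mul(5, Add(Mul(-70, -44), 86)) = Mul(5, Add(3080, 86)) = Mul(5, 3166) = 15830)
Function('a')(G) = Mul(-36, Pow(G, 2)) (Function('a')(G) = Mul(-4, Mul(9, Pow(G, 2))) = Mul(-36, Pow(G, 2)))
Add(Add(Function('a')(153), -9459), z) = Add(Add(Mul(-36, Pow(153, 2)), -9459), 15830) = Add(Add(Mul(-36, 23409), -9459), 15830) = Add(Add(-842724, -9459), 15830) = Add(-852183, 15830) = -836353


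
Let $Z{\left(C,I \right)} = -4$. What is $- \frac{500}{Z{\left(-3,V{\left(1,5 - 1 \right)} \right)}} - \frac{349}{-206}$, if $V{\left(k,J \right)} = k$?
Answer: $\frac{26099}{206} \approx 126.69$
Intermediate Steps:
$- \frac{500}{Z{\left(-3,V{\left(1,5 - 1 \right)} \right)}} - \frac{349}{-206} = - \frac{500}{-4} - \frac{349}{-206} = \left(-500\right) \left(- \frac{1}{4}\right) - - \frac{349}{206} = 125 + \frac{349}{206} = \frac{26099}{206}$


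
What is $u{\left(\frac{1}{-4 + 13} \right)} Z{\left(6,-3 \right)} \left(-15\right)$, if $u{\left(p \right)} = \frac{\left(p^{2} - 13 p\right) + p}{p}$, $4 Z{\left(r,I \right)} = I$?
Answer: $- \frac{535}{4} \approx -133.75$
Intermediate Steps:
$Z{\left(r,I \right)} = \frac{I}{4}$
$u{\left(p \right)} = \frac{p^{2} - 12 p}{p}$
$u{\left(\frac{1}{-4 + 13} \right)} Z{\left(6,-3 \right)} \left(-15\right) = \left(-12 + \frac{1}{-4 + 13}\right) \frac{1}{4} \left(-3\right) \left(-15\right) = \left(-12 + \frac{1}{9}\right) \left(- \frac{3}{4}\right) \left(-15\right) = \left(- \frac{107}{9}\right) \left(- \frac{3}{4}\right) \left(-15\right) = \frac{107}{12} \left(-15\right) = - \frac{535}{4}$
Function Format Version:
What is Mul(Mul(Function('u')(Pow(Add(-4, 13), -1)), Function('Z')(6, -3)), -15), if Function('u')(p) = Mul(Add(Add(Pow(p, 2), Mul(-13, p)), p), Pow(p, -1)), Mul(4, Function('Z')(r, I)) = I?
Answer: Rational(-535, 4) ≈ -133.75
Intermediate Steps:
Function('Z')(r, I) = Mul(Rational(1, 4), I)
Function('u')(p) = Mul(Pow(p, -1), Add(Pow(p, 2), Mul(-12, p))) (Function('u')(p) = Mul(Add(Pow(p, 2), Mul(-12, p)), Pow(p, -1)) = Mul(Pow(p, -1), Add(Pow(p, 2), Mul(-12, p))))
Mul(Mul(Function('u')(Pow(Add(-4, 13), -1)), Function('Z')(6, -3)), -15) = Mul(Mul(Add(-12, Pow(Add(-4, 13), -1)), Mul(Rational(1, 4), -3)), -15) = Mul(Mul(Add(-12, Pow(9, -1)), Rational(-3, 4)), -15) = Mul(Mul(Add(-12, Rational(1, 9)), Rational(-3, 4)), -15) = Mul(Mul(Rational(-107, 9), Rational(-3, 4)), -15) = Mul(Rational(107, 12), -15) = Rational(-535, 4)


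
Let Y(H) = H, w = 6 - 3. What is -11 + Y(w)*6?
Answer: 7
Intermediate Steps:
w = 3
-11 + Y(w)*6 = -11 + 3*6 = -11 + 18 = 7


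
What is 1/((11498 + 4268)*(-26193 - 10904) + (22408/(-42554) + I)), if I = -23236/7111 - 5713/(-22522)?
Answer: -3407595423934/1993004784350209142809 ≈ -1.7098e-9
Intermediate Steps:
I = -482696049/160153942 (I = -23236*1/7111 - 5713*(-1/22522) = -23236/7111 + 5713/22522 = -482696049/160153942 ≈ -3.0140)
1/((11498 + 4268)*(-26193 - 10904) + (22408/(-42554) + I)) = 1/((11498 + 4268)*(-26193 - 10904) + (22408/(-42554) - 482696049/160153942)) = 1/(15766*(-37097) + (22408*(-1/42554) - 482696049/160153942)) = 1/(-584871302 + (-11204/21277 - 482696049/160153942)) = 1/(-584871302 - 12064688600741/3407595423934) = 1/(-1993004784350209142809/3407595423934) = -3407595423934/1993004784350209142809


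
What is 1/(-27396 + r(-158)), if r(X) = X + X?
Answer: -1/27712 ≈ -3.6085e-5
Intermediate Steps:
r(X) = 2*X
1/(-27396 + r(-158)) = 1/(-27396 + 2*(-158)) = 1/(-27396 - 316) = 1/(-27712) = -1/27712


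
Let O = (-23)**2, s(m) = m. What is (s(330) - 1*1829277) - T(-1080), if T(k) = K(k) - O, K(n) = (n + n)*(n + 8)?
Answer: -4143938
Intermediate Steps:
O = 529
K(n) = 2*n*(8 + n) (K(n) = (2*n)*(8 + n) = 2*n*(8 + n))
T(k) = -529 + 2*k*(8 + k) (T(k) = 2*k*(8 + k) - 1*529 = 2*k*(8 + k) - 529 = -529 + 2*k*(8 + k))
(s(330) - 1*1829277) - T(-1080) = (330 - 1*1829277) - (-529 + 2*(-1080)*(8 - 1080)) = (330 - 1829277) - (-529 + 2*(-1080)*(-1072)) = -1828947 - (-529 + 2315520) = -1828947 - 1*2314991 = -1828947 - 2314991 = -4143938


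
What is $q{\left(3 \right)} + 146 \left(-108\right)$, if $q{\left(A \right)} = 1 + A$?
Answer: $-15764$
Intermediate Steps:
$q{\left(3 \right)} + 146 \left(-108\right) = \left(1 + 3\right) + 146 \left(-108\right) = 4 - 15768 = -15764$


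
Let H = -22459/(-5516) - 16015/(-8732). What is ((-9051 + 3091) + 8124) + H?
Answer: 13064381437/6020714 ≈ 2169.9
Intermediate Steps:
H = 35556341/6020714 (H = -22459*(-1/5516) - 16015*(-1/8732) = 22459/5516 + 16015/8732 = 35556341/6020714 ≈ 5.9057)
((-9051 + 3091) + 8124) + H = ((-9051 + 3091) + 8124) + 35556341/6020714 = (-5960 + 8124) + 35556341/6020714 = 2164 + 35556341/6020714 = 13064381437/6020714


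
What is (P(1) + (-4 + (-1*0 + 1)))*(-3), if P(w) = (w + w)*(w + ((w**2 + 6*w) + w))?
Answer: -45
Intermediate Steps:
P(w) = 2*w*(w**2 + 8*w) (P(w) = (2*w)*(w + (w**2 + 7*w)) = (2*w)*(w**2 + 8*w) = 2*w*(w**2 + 8*w))
(P(1) + (-4 + (-1*0 + 1)))*(-3) = (2*1**2*(8 + 1) + (-4 + (-1*0 + 1)))*(-3) = (2*1*9 + (-4 + (0 + 1)))*(-3) = (18 + (-4 + 1))*(-3) = (18 - 3)*(-3) = 15*(-3) = -45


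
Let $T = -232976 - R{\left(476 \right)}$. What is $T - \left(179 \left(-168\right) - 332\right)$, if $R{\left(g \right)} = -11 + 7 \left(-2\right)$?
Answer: $-202547$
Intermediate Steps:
$R{\left(g \right)} = -25$ ($R{\left(g \right)} = -11 - 14 = -25$)
$T = -232951$ ($T = -232976 - -25 = -232976 + 25 = -232951$)
$T - \left(179 \left(-168\right) - 332\right) = -232951 - \left(179 \left(-168\right) - 332\right) = -232951 - \left(-30072 - 332\right) = -232951 - -30404 = -232951 + 30404 = -202547$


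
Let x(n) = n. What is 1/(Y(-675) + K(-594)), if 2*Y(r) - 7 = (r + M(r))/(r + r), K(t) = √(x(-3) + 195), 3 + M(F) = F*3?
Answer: -3645900/139109399 + 6480000*√3/139109399 ≈ 0.054474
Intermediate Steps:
M(F) = -3 + 3*F (M(F) = -3 + F*3 = -3 + 3*F)
K(t) = 8*√3 (K(t) = √(-3 + 195) = √192 = 8*√3)
Y(r) = 7/2 + (-3 + 4*r)/(4*r) (Y(r) = 7/2 + ((r + (-3 + 3*r))/(r + r))/2 = 7/2 + ((-3 + 4*r)/((2*r)))/2 = 7/2 + ((-3 + 4*r)*(1/(2*r)))/2 = 7/2 + ((-3 + 4*r)/(2*r))/2 = 7/2 + (-3 + 4*r)/(4*r))
1/(Y(-675) + K(-594)) = 1/((¾)*(-1 + 6*(-675))/(-675) + 8*√3) = 1/((¾)*(-1/675)*(-1 - 4050) + 8*√3) = 1/((¾)*(-1/675)*(-4051) + 8*√3) = 1/(4051/900 + 8*√3)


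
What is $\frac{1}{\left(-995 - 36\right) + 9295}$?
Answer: $\frac{1}{8264} \approx 0.00012101$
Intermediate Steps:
$\frac{1}{\left(-995 - 36\right) + 9295} = \frac{1}{-1031 + 9295} = \frac{1}{8264}$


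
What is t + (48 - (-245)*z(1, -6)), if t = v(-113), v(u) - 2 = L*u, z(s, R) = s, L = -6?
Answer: 973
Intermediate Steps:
v(u) = 2 - 6*u
t = 680 (t = 2 - 6*(-113) = 2 + 678 = 680)
t + (48 - (-245)*z(1, -6)) = 680 + (48 - (-245)) = 680 + (48 - 49*(-5)) = 680 + (48 + 245) = 680 + 293 = 973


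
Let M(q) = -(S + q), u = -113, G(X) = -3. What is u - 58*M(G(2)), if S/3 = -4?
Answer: -983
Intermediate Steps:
S = -12 (S = 3*(-4) = -12)
M(q) = 12 - q (M(q) = -(-12 + q) = 12 - q)
u - 58*M(G(2)) = -113 - 58*(12 - 1*(-3)) = -113 - 58*(12 + 3) = -113 - 58*15 = -113 - 870 = -983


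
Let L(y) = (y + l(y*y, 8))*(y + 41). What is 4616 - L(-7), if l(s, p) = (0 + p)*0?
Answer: 4854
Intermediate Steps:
l(s, p) = 0 (l(s, p) = p*0 = 0)
L(y) = y*(41 + y) (L(y) = (y + 0)*(y + 41) = y*(41 + y))
4616 - L(-7) = 4616 - (-7)*(41 - 7) = 4616 - (-7)*34 = 4616 - 1*(-238) = 4616 + 238 = 4854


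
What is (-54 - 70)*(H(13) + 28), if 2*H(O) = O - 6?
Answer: -3906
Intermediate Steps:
H(O) = -3 + O/2 (H(O) = (O - 6)/2 = (-6 + O)/2 = -3 + O/2)
(-54 - 70)*(H(13) + 28) = (-54 - 70)*((-3 + (½)*13) + 28) = -124*((-3 + 13/2) + 28) = -124*(7/2 + 28) = -124*63/2 = -3906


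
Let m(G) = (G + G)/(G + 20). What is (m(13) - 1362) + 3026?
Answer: 54938/33 ≈ 1664.8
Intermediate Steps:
m(G) = 2*G/(20 + G) (m(G) = (2*G)/(20 + G) = 2*G/(20 + G))
(m(13) - 1362) + 3026 = (2*13/(20 + 13) - 1362) + 3026 = (2*13/33 - 1362) + 3026 = (2*13*(1/33) - 1362) + 3026 = (26/33 - 1362) + 3026 = -44920/33 + 3026 = 54938/33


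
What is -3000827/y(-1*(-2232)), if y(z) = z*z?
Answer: -3000827/4981824 ≈ -0.60236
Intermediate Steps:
y(z) = z²
-3000827/y(-1*(-2232)) = -3000827/((-1*(-2232))²) = -3000827/(2232²) = -3000827/4981824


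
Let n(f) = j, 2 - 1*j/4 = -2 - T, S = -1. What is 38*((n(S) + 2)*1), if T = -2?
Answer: 380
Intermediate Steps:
j = 8 (j = 8 - 4*(-2 - 1*(-2)) = 8 - 4*(-2 + 2) = 8 - 4*0 = 8 + 0 = 8)
n(f) = 8
38*((n(S) + 2)*1) = 38*((8 + 2)*1) = 38*(10*1) = 38*10 = 380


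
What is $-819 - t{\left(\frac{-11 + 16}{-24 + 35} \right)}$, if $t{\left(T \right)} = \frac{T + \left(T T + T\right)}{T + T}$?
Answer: $- \frac{18045}{22} \approx -820.23$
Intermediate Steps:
$t{\left(T \right)} = \frac{T^{2} + 2 T}{2 T}$ ($t{\left(T \right)} = \frac{T + \left(T^{2} + T\right)}{2 T} = \left(T + \left(T + T^{2}\right)\right) \frac{1}{2 T} = \left(T^{2} + 2 T\right) \frac{1}{2 T} = \frac{T^{2} + 2 T}{2 T}$)
$-819 - t{\left(\frac{-11 + 16}{-24 + 35} \right)} = -819 - \left(1 + \frac{\left(-11 + 16\right) \frac{1}{-24 + 35}}{2}\right) = -819 - \left(1 + \frac{5 \cdot \frac{1}{11}}{2}\right) = -819 - \left(1 + \frac{1}{2} \cdot \frac{5}{11}\right) = -819 - \left(1 + \frac{5}{22}\right) = -819 - \frac{27}{22} = - \frac{18045}{22}$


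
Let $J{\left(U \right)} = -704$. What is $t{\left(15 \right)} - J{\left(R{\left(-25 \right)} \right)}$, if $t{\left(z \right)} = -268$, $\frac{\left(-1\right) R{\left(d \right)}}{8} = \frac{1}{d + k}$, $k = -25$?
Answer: $436$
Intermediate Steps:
$R{\left(d \right)} = - \frac{8}{-25 + d}$ ($R{\left(d \right)} = - \frac{8}{d - 25} = - \frac{8}{-25 + d}$)
$t{\left(15 \right)} - J{\left(R{\left(-25 \right)} \right)} = -268 - -704 = -268 + 704 = 436$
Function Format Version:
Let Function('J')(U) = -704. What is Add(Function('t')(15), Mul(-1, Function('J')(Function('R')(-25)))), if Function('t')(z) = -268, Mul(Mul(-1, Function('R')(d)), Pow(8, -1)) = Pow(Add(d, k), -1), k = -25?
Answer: 436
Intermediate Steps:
Function('R')(d) = Mul(-8, Pow(Add(-25, d), -1)) (Function('R')(d) = Mul(-8, Pow(Add(d, -25), -1)) = Mul(-8, Pow(Add(-25, d), -1)))
Add(Function('t')(15), Mul(-1, Function('J')(Function('R')(-25)))) = Add(-268, Mul(-1, -704)) = Add(-268, 704) = 436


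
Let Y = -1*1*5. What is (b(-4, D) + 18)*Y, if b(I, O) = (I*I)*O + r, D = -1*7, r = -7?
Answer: 505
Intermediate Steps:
D = -7
b(I, O) = -7 + O*I² (b(I, O) = (I*I)*O - 7 = I²*O - 7 = O*I² - 7 = -7 + O*I²)
Y = -5 (Y = -1*5 = -5)
(b(-4, D) + 18)*Y = ((-7 - 7*(-4)²) + 18)*(-5) = ((-7 - 7*16) + 18)*(-5) = ((-7 - 112) + 18)*(-5) = (-119 + 18)*(-5) = -101*(-5) = 505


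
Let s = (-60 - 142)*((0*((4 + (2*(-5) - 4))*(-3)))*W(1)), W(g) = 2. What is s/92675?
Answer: 0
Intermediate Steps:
s = 0 (s = (-60 - 142)*((0*((4 + (2*(-5) - 4))*(-3)))*2) = -202*0*((4 + (-10 - 4))*(-3))*2 = -202*0*((4 - 14)*(-3))*2 = -202*0*(-10*(-3))*2 = -202*0*30*2 = -0*2 = -202*0 = 0)
s/92675 = 0/92675 = 0*(1/92675) = 0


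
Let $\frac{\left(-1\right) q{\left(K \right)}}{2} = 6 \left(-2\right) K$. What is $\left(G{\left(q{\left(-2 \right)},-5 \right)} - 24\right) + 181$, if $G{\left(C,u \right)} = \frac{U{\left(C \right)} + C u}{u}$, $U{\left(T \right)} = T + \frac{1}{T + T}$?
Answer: $\frac{56929}{480} \approx 118.6$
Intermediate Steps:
$U{\left(T \right)} = T + \frac{1}{2 T}$
$q{\left(K \right)} = 24 K$ ($q{\left(K \right)} = - 2 \cdot 6 \left(-2\right) K = - 2 \left(- 12 K\right) = 24 K$)
$G{\left(C,u \right)} = \frac{C + \frac{1}{2 C} + C u}{u}$ ($G{\left(C,u \right)} = \frac{\left(C + \frac{1}{2 C}\right) + C u}{u} = \frac{C + \frac{1}{2 C} + C u}{u}$)
$\left(G{\left(q{\left(-2 \right)},-5 \right)} - 24\right) + 181 = \left(\left(24 \left(-2\right) + \frac{24 \left(-2\right)}{-5} + \frac{1}{2 \cdot 24 \left(-2\right) \left(-5\right)}\right) - 24\right) + 181 = \left(\left(-48 - - \frac{48}{5} + \frac{1}{2} \frac{1}{-48} \left(- \frac{1}{5}\right)\right) - 24\right) + 181 = \left(\left(-48 + \frac{48}{5} + \frac{1}{2} \left(- \frac{1}{48}\right) \left(- \frac{1}{5}\right)\right) - 24\right) + 181 = \left(\left(-48 + \frac{48}{5} + \frac{1}{480}\right) - 24\right) + 181 = \left(- \frac{18431}{480} - 24\right) + 181 = - \frac{29951}{480} + 181 = \frac{56929}{480}$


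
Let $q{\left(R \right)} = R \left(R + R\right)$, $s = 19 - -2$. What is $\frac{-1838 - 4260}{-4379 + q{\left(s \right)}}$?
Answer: $\frac{6098}{3497} \approx 1.7438$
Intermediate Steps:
$s = 21$ ($s = 19 + 2 = 21$)
$q{\left(R \right)} = 2 R^{2}$ ($q{\left(R \right)} = R 2 R = 2 R^{2}$)
$\frac{-1838 - 4260}{-4379 + q{\left(s \right)}} = \frac{-1838 - 4260}{-4379 + 2 \cdot 21^{2}} = - \frac{6098}{-4379 + 2 \cdot 441} = - \frac{6098}{-4379 + 882} = - \frac{6098}{-3497} = \left(-6098\right) \left(- \frac{1}{3497}\right) = \frac{6098}{3497}$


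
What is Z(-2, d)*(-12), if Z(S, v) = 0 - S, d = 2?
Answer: -24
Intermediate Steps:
Z(S, v) = -S
Z(-2, d)*(-12) = -1*(-2)*(-12) = 2*(-12) = -24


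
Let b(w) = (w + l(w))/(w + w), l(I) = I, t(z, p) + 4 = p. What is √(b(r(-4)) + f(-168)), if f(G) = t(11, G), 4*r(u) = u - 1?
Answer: 3*I*√19 ≈ 13.077*I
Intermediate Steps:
r(u) = -¼ + u/4 (r(u) = (u - 1)/4 = (-1 + u)/4 = -¼ + u/4)
t(z, p) = -4 + p
f(G) = -4 + G
b(w) = 1 (b(w) = (w + w)/(w + w) = (2*w)/((2*w)) = (2*w)*(1/(2*w)) = 1)
√(b(r(-4)) + f(-168)) = √(1 + (-4 - 168)) = √(1 - 172) = √(-171) = 3*I*√19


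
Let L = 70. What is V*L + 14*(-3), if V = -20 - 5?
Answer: -1792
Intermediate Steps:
V = -25
V*L + 14*(-3) = -25*70 + 14*(-3) = -1750 - 42 = -1792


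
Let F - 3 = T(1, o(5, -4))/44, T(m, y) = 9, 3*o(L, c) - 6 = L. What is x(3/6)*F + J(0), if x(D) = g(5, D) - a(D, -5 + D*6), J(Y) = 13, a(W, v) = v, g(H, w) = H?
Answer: 1559/44 ≈ 35.432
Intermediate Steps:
o(L, c) = 2 + L/3
x(D) = 10 - 6*D (x(D) = 5 - (-5 + D*6) = 5 - (-5 + 6*D) = 5 + (5 - 6*D) = 10 - 6*D)
F = 141/44 (F = 3 + 9/44 = 141/44 ≈ 3.2045)
x(3/6)*F + J(0) = (10 - 18/6)*(141/44) + 13 = (10 - 6*½)*(141/44) + 13 = (10 - 3)*(141/44) + 13 = 7*(141/44) + 13 = 987/44 + 13 = 1559/44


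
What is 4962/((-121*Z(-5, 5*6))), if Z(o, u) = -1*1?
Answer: 4962/121 ≈ 41.008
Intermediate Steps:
Z(o, u) = -1
4962/((-121*Z(-5, 5*6))) = 4962/((-121*(-1))) = 4962/121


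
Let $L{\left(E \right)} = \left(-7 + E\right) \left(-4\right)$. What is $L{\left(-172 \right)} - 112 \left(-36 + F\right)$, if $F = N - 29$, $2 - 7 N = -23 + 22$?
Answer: $7948$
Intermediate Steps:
$N = \frac{3}{7}$ ($N = \frac{2}{7} - \frac{-23 + 22}{7} = \frac{2}{7} - - \frac{1}{7} = \frac{2}{7} + \frac{1}{7} = \frac{3}{7} \approx 0.42857$)
$L{\left(E \right)} = 28 - 4 E$
$F = - \frac{200}{7}$ ($F = \frac{3}{7} - 29 = - \frac{200}{7} \approx -28.571$)
$L{\left(-172 \right)} - 112 \left(-36 + F\right) = \left(28 - -688\right) - 112 \left(-36 - \frac{200}{7}\right) = \left(28 + 688\right) - 112 \left(- \frac{452}{7}\right) = 716 - -7232 = 716 + 7232 = 7948$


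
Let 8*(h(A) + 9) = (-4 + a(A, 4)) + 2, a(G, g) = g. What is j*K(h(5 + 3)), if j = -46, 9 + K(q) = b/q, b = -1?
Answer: 14306/35 ≈ 408.74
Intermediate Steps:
h(A) = -35/4 (h(A) = -9 + ((-4 + 4) + 2)/8 = -9 + (0 + 2)/8 = -9 + (⅛)*2 = -9 + ¼ = -35/4)
K(q) = -9 - 1/q
j*K(h(5 + 3)) = -46*(-9 - 1/(-35/4)) = -46*(-9 - 1*(-4/35)) = -46*(-9 + 4/35) = -46*(-311/35) = 14306/35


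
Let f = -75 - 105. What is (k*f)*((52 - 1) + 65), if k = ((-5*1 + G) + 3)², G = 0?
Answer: -83520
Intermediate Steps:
k = 4 (k = ((-5*1 + 0) + 3)² = ((-5 + 0) + 3)² = (-5 + 3)² = (-2)² = 4)
f = -180
(k*f)*((52 - 1) + 65) = (4*(-180))*((52 - 1) + 65) = -720*(51 + 65) = -720*116 = -83520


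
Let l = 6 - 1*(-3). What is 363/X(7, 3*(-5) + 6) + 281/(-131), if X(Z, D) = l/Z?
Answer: 110114/393 ≈ 280.19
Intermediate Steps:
l = 9 (l = 6 + 3 = 9)
X(Z, D) = 9/Z
363/X(7, 3*(-5) + 6) + 281/(-131) = 363/((9/7)) + 281/(-131) = 363/((9*(⅐))) + 281*(-1/131) = 363/(9/7) - 281/131 = 363*(7/9) - 281/131 = 847/3 - 281/131 = 110114/393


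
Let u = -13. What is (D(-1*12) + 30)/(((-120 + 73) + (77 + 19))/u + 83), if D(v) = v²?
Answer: 1131/515 ≈ 2.1961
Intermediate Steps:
(D(-1*12) + 30)/(((-120 + 73) + (77 + 19))/u + 83) = ((-1*12)² + 30)/(((-120 + 73) + (77 + 19))/(-13) + 83) = ((-12)² + 30)/((-47 + 96)*(-1/13) + 83) = (144 + 30)/(49*(-1/13) + 83) = 174/(-49/13 + 83) = 174/(1030/13) = 174*(13/1030) = 1131/515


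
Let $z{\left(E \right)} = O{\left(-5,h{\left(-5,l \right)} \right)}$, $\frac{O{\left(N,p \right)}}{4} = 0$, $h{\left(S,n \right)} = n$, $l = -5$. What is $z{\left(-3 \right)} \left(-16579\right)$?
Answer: $0$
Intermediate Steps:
$O{\left(N,p \right)} = 0$ ($O{\left(N,p \right)} = 4 \cdot 0 = 0$)
$z{\left(E \right)} = 0$
$z{\left(-3 \right)} \left(-16579\right) = 0 \left(-16579\right) = 0$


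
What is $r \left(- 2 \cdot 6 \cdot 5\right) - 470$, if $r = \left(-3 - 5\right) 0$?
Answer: $-470$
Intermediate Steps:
$r = 0$ ($r = \left(-8\right) 0 = 0$)
$r \left(- 2 \cdot 6 \cdot 5\right) - 470 = 0 \left(- 2 \cdot 6 \cdot 5\right) - 470 = 0 \left(\left(-2\right) 30\right) - 470 = 0 \left(-60\right) - 470 = 0 - 470 = -470$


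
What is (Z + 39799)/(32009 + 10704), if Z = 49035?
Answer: 88834/42713 ≈ 2.0798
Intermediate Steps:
(Z + 39799)/(32009 + 10704) = (49035 + 39799)/(32009 + 10704) = 88834/42713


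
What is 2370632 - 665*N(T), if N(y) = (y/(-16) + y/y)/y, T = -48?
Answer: 28448249/12 ≈ 2.3707e+6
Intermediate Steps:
N(y) = (1 - y/16)/y (N(y) = (y*(-1/16) + 1)/y = (-y/16 + 1)/y = (1 - y/16)/y)
2370632 - 665*N(T) = 2370632 - 665*(16 - 1*(-48))/(16*(-48)) = 2370632 - 665*(-1)*(16 + 48)/(16*48) = 2370632 - 665*(-1)*64/(16*48) = 2370632 - 665*(-1/12) = 2370632 + 665/12 = 28448249/12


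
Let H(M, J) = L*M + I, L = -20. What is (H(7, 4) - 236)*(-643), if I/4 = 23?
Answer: 182612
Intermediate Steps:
I = 92 (I = 4*23 = 92)
H(M, J) = 92 - 20*M (H(M, J) = -20*M + 92 = 92 - 20*M)
(H(7, 4) - 236)*(-643) = ((92 - 20*7) - 236)*(-643) = ((92 - 140) - 236)*(-643) = (-48 - 236)*(-643) = -284*(-643) = 182612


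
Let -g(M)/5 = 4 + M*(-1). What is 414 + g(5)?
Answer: 419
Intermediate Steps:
g(M) = -20 + 5*M (g(M) = -5*(4 + M*(-1)) = -5*(4 - M) = -20 + 5*M)
414 + g(5) = 414 + (-20 + 5*5) = 414 + (-20 + 25) = 414 + 5 = 419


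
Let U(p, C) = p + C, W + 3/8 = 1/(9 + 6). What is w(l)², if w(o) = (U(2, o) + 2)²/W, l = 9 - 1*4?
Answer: 94478400/1369 ≈ 69013.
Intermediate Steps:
l = 5 (l = 9 - 4 = 5)
W = -37/120 (W = -3/8 + 1/(9 + 6) = -3/8 + 1/15 = -37/120 ≈ -0.30833)
U(p, C) = C + p
w(o) = -120*(4 + o)²/37 (w(o) = ((o + 2) + 2)²/(-37/120) = ((2 + o) + 2)²*(-120/37) = (4 + o)²*(-120/37) = -120*(4 + o)²/37)
w(l)² = (-120*(4 + 5)²/37)² = (-120/37*9²)² = (-120/37*81)² = (-9720/37)² = 94478400/1369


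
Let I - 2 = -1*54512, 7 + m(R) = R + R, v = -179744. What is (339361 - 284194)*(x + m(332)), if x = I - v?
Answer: 6945028797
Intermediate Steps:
m(R) = -7 + 2*R (m(R) = -7 + (R + R) = -7 + 2*R)
I = -54510 (I = 2 - 1*54512 = 2 - 54512 = -54510)
x = 125234 (x = -54510 - 1*(-179744) = -54510 + 179744 = 125234)
(339361 - 284194)*(x + m(332)) = (339361 - 284194)*(125234 + (-7 + 2*332)) = 55167*(125234 + (-7 + 664)) = 55167*(125234 + 657) = 55167*125891 = 6945028797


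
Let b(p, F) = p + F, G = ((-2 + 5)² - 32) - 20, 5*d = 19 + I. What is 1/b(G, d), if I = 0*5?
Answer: -5/196 ≈ -0.025510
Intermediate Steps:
I = 0
d = 19/5 (d = (19 + 0)/5 = (⅕)*19 = 19/5 ≈ 3.8000)
G = -43 (G = (3² - 32) - 20 = (9 - 32) - 20 = -23 - 20 = -43)
b(p, F) = F + p
1/b(G, d) = 1/(19/5 - 43) = 1/(-196/5) = -5/196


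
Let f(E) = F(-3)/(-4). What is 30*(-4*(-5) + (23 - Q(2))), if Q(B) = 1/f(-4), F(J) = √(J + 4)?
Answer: 1410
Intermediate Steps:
F(J) = √(4 + J)
f(E) = -¼ (f(E) = √(4 - 3)/(-4) = √1*(-¼) = 1*(-¼) = -¼)
Q(B) = -4 (Q(B) = 1/(-¼) = -4)
30*(-4*(-5) + (23 - Q(2))) = 30*(-4*(-5) + (23 - 1*(-4))) = 30*(20 + (23 + 4)) = 30*(20 + 27) = 30*47 = 1410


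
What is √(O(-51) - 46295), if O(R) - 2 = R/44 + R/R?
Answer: I*√22405889/22 ≈ 215.16*I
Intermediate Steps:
O(R) = 3 + R/44 (O(R) = 2 + (R/44 + R/R) = 2 + (R*(1/44) + 1) = 2 + (R/44 + 1) = 2 + (1 + R/44) = 3 + R/44)
√(O(-51) - 46295) = √((3 + (1/44)*(-51)) - 46295) = √((3 - 51/44) - 46295) = √(81/44 - 46295) = √(-2036899/44) = I*√22405889/22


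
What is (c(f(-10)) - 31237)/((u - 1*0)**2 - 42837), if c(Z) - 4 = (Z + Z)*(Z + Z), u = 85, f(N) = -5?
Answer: 31133/35612 ≈ 0.87423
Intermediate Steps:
c(Z) = 4 + 4*Z**2 (c(Z) = 4 + (Z + Z)*(Z + Z) = 4 + (2*Z)*(2*Z) = 4 + 4*Z**2)
(c(f(-10)) - 31237)/((u - 1*0)**2 - 42837) = ((4 + 4*(-5)**2) - 31237)/((85 - 1*0)**2 - 42837) = ((4 + 4*25) - 31237)/((85 + 0)**2 - 42837) = ((4 + 100) - 31237)/(85**2 - 42837) = (104 - 31237)/(7225 - 42837) = -31133/(-35612) = -31133*(-1/35612) = 31133/35612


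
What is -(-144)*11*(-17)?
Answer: -26928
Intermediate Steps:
-(-144)*11*(-17) = -12*(-132)*(-17) = 1584*(-17) = -26928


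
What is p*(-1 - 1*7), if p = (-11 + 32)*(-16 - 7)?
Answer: 3864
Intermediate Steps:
p = -483 (p = 21*(-23) = -483)
p*(-1 - 1*7) = -483*(-1 - 1*7) = -483*(-1 - 7) = -483*(-8) = 3864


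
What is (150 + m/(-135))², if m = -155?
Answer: 16654561/729 ≈ 22846.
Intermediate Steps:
(150 + m/(-135))² = (150 - 155/(-135))² = (150 - 155*(-1/135))² = (150 + 31/27)² = (4081/27)² = 16654561/729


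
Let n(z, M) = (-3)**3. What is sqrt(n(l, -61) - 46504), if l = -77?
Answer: I*sqrt(46531) ≈ 215.71*I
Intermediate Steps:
n(z, M) = -27
sqrt(n(l, -61) - 46504) = sqrt(-27 - 46504) = sqrt(-46531) = I*sqrt(46531)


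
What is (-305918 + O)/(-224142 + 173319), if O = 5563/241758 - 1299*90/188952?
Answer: 1164546885779941/193469005168164 ≈ 6.0193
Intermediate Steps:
O = -2267732317/3806721468 (O = 5563*(1/241758) - 116910*1/188952 = 5563/241758 - 19485/31492 = -2267732317/3806721468 ≈ -0.59572)
(-305918 + O)/(-224142 + 173319) = (-305918 - 2267732317/3806721468)/(-224142 + 173319) = -1164546885779941/3806721468/(-50823) = -1164546885779941/3806721468*(-1/50823) = 1164546885779941/193469005168164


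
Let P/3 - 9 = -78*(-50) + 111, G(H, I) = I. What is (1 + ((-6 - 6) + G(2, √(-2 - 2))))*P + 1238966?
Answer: 1106306 + 24120*I ≈ 1.1063e+6 + 24120.0*I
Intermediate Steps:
P = 12060 (P = 27 + 3*(-78*(-50) + 111) = 27 + 3*(3900 + 111) = 27 + 3*4011 = 27 + 12033 = 12060)
(1 + ((-6 - 6) + G(2, √(-2 - 2))))*P + 1238966 = (1 + ((-6 - 6) + √(-2 - 2)))*12060 + 1238966 = (1 + (-12 + √(-4)))*12060 + 1238966 = (1 + (-12 + 2*I))*12060 + 1238966 = (-11 + 2*I)*12060 + 1238966 = (-132660 + 24120*I) + 1238966 = 1106306 + 24120*I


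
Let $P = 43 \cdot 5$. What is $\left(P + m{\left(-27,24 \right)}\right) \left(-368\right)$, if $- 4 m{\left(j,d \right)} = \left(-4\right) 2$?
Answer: $-79856$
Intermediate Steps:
$m{\left(j,d \right)} = 2$ ($m{\left(j,d \right)} = - \frac{\left(-4\right) 2}{4} = \left(- \frac{1}{4}\right) \left(-8\right) = 2$)
$P = 215$
$\left(P + m{\left(-27,24 \right)}\right) \left(-368\right) = \left(215 + 2\right) \left(-368\right) = 217 \left(-368\right) = -79856$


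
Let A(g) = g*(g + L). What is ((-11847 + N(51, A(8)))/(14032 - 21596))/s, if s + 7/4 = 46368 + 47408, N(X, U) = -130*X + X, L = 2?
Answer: 18426/709308427 ≈ 2.5977e-5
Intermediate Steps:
A(g) = g*(2 + g) (A(g) = g*(g + 2) = g*(2 + g))
N(X, U) = -129*X
s = 375097/4 (s = -7/4 + (46368 + 47408) = -7/4 + 93776 = 375097/4 ≈ 93774.)
((-11847 + N(51, A(8)))/(14032 - 21596))/s = ((-11847 - 129*51)/(14032 - 21596))/(375097/4) = ((-11847 - 6579)/(-7564))*(4/375097) = -18426*(-1/7564)*(4/375097) = (9213/3782)*(4/375097) = 18426/709308427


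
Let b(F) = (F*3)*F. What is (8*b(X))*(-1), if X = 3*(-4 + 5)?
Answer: -216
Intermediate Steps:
X = 3 (X = 3*1 = 3)
b(F) = 3*F**2 (b(F) = (3*F)*F = 3*F**2)
(8*b(X))*(-1) = (8*(3*3**2))*(-1) = (8*(3*9))*(-1) = (8*27)*(-1) = 216*(-1) = -216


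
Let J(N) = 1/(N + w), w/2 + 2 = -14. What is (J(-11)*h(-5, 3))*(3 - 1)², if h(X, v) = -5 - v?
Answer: 32/43 ≈ 0.74419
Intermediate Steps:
w = -32 (w = -4 + 2*(-14) = -4 - 28 = -32)
J(N) = 1/(-32 + N) (J(N) = 1/(N - 32) = 1/(-32 + N))
(J(-11)*h(-5, 3))*(3 - 1)² = ((-5 - 1*3)/(-32 - 11))*(3 - 1)² = ((-5 - 3)/(-43))*2² = -1/43*(-8)*4 = (8/43)*4 = 32/43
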